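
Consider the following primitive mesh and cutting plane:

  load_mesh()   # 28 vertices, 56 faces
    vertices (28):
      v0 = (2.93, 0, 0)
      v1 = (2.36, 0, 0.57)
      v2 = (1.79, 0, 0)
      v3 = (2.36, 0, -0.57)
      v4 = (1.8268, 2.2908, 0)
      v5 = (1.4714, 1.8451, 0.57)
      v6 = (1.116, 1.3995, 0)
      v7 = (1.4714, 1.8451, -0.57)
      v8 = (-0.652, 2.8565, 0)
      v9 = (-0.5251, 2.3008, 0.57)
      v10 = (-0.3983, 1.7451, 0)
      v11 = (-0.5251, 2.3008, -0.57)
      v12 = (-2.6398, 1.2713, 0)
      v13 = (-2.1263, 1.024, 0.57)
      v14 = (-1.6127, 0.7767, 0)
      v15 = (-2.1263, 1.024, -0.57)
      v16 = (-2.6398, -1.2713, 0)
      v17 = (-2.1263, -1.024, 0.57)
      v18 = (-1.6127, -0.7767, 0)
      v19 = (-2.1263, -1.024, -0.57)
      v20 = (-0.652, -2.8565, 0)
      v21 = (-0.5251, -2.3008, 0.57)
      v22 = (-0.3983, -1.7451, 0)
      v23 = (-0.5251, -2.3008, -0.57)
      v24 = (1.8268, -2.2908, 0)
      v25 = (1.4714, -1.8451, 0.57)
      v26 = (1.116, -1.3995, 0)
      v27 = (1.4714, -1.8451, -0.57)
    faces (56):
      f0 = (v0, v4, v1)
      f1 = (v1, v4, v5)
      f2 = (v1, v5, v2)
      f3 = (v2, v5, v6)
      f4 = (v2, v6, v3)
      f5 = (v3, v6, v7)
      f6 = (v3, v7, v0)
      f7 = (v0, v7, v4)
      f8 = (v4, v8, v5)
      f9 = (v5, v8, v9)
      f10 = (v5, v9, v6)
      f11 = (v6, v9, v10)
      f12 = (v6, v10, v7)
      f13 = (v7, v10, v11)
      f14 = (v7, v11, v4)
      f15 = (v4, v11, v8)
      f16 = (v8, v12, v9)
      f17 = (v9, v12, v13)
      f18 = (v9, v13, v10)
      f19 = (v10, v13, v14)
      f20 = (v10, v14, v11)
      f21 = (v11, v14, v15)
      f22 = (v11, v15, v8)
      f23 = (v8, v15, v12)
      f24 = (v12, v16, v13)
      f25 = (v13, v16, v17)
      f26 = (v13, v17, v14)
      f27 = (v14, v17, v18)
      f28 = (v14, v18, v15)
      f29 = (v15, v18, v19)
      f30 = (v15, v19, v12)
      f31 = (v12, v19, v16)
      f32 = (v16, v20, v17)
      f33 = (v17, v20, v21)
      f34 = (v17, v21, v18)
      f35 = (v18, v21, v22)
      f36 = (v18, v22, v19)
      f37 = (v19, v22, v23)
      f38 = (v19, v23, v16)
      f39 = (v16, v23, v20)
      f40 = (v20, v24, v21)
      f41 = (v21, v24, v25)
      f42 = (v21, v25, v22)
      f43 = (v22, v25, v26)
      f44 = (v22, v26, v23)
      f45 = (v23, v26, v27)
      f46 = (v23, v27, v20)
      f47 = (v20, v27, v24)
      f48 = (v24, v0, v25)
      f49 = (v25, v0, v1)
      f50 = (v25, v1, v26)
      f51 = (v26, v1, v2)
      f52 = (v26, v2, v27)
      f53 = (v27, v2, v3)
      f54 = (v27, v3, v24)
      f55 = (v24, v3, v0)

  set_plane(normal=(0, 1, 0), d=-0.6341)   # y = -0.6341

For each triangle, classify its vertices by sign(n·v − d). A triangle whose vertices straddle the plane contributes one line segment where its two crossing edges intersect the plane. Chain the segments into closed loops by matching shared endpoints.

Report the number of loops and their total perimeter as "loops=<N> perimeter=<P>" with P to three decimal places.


Straddling triangles (16 of 56):
  (v12,v16,v13) [+-+] → (-2.6398, -0.6341, 0)–(-2.49725, -0.6341, 0.158238)  len=0.2130
  (v13,v16,v17) [+--] → (-2.49725, -0.6341, 0.158238)–(-2.1263, -0.6341, 0.57)  len=0.5542
  (v13,v17,v14) [+-+] → (-2.1263, -0.6341, 0.57)–(-2.01509, -0.6341, 0.44658)  len=0.1661
  (v14,v17,v18) [+--] → (-2.01509, -0.6341, 0.44658)–(-1.6127, -0.6341, 0)  len=0.6011
  (v14,v18,v15) [+-+] → (-1.6127, -0.6341, 0)–(-1.65337, -0.6341, -0.0451391)  len=0.0608
  (v15,v18,v19) [+--] → (-1.65337, -0.6341, -0.0451391)–(-2.1263, -0.6341, -0.57)  len=0.7065
  (v15,v19,v12) [+-+] → (-2.1263, -0.6341, -0.57)–(-2.21353, -0.6341, -0.473175)  len=0.1303
  (v12,v19,v16) [+--] → (-2.21353, -0.6341, -0.473175)–(-2.6398, -0.6341, 0)  len=0.6369
  (v24,v0,v25) [-+-] → (2.62463, -0.6341, 0)–(2.42873, -0.6341, 0.19589)  len=0.2770
  (v25,v0,v1) [-++] → (2.42873, -0.6341, 0.19589)–(2.05462, -0.6341, 0.57)  len=0.5291
  (v25,v1,v26) [-+-] → (2.05462, -0.6341, 0.57)–(1.79636, -0.6341, 0.311738)  len=0.3652
  (v26,v1,v2) [-++] → (1.79636, -0.6341, 0.311738)–(1.48462, -0.6341, 0)  len=0.4409
  (v26,v2,v27) [-+-] → (1.48462, -0.6341, 0)–(1.68051, -0.6341, -0.19589)  len=0.2770
  (v27,v2,v3) [-++] → (1.68051, -0.6341, -0.19589)–(2.05462, -0.6341, -0.57)  len=0.5291
  (v27,v3,v24) [-+-] → (2.05462, -0.6341, -0.57)–(2.21241, -0.6341, -0.412222)  len=0.2231
  (v24,v3,v0) [-++] → (2.21241, -0.6341, -0.412222)–(2.62463, -0.6341, 0)  len=0.5830

Chained into 2 loop(s):
  loop 1: 8 segments, perimeter = 3.0689
  loop 2: 8 segments, perimeter = 3.2244
Total perimeter = 6.293

loops=2 perimeter=6.293


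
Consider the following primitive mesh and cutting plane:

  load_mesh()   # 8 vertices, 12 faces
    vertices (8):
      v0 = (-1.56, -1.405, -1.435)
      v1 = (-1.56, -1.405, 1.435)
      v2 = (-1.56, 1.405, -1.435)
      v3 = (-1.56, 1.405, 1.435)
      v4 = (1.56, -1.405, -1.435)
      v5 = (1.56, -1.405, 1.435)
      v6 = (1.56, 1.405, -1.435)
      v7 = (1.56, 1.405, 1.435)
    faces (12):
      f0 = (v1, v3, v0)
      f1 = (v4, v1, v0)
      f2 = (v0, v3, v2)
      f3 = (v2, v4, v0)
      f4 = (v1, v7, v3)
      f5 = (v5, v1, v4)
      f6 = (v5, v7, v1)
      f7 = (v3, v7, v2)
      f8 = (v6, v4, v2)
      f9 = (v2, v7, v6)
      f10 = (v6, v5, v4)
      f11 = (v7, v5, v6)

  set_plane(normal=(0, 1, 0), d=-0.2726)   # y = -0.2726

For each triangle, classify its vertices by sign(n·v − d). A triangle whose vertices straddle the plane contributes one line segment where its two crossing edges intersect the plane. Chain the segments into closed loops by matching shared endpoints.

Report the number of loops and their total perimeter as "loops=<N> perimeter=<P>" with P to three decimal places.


loops=1 perimeter=11.980

Straddling triangles (8 of 12):
  (v1,v3,v0) [-+-] → (-1.56, -0.2726, 1.435)–(-1.56, -0.2726, -0.278421)  len=1.7134
  (v0,v3,v2) [-++] → (-1.56, -0.2726, -0.278421)–(-1.56, -0.2726, -1.435)  len=1.1566
  (v2,v4,v0) [+--] → (0.302673, -0.2726, -1.435)–(-1.56, -0.2726, -1.435)  len=1.8627
  (v1,v7,v3) [-++] → (-0.302673, -0.2726, 1.435)–(-1.56, -0.2726, 1.435)  len=1.2573
  (v5,v7,v1) [-+-] → (1.56, -0.2726, 1.435)–(-0.302673, -0.2726, 1.435)  len=1.8627
  (v6,v4,v2) [+-+] → (1.56, -0.2726, -1.435)–(0.302673, -0.2726, -1.435)  len=1.2573
  (v6,v5,v4) [+--] → (1.56, -0.2726, 0.278421)–(1.56, -0.2726, -1.435)  len=1.7134
  (v7,v5,v6) [+-+] → (1.56, -0.2726, 1.435)–(1.56, -0.2726, 0.278421)  len=1.1566

Chained into 1 loop(s):
  loop 1: 8 segments, perimeter = 11.9800
Total perimeter = 11.980


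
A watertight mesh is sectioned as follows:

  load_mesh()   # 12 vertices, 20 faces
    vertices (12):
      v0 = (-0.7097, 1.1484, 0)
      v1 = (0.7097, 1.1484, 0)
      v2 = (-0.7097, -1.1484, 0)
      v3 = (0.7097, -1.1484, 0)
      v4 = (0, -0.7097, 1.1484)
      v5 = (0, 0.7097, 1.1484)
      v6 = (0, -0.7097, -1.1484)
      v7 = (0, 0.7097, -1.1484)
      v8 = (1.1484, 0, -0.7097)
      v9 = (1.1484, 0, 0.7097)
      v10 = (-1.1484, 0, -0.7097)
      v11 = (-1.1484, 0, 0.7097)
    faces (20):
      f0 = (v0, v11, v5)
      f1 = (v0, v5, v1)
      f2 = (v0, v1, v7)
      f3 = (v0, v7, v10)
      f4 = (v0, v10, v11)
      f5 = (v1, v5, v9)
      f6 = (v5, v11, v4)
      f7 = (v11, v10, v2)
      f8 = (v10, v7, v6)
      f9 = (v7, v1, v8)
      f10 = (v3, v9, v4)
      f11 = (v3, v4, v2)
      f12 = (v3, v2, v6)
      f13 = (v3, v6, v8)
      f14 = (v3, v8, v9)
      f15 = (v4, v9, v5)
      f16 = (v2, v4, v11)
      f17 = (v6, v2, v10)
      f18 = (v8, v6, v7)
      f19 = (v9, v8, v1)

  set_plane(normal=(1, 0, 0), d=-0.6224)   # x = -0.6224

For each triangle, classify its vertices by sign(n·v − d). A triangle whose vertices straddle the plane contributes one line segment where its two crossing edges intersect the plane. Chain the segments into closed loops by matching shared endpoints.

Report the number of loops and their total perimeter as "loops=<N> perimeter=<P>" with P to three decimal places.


Straddling triangles (10 of 20):
  (v0,v11,v5) [--+] → (-0.6224, 0.325063, 0.910637)–(-0.6224, 1.09444, 0.141264)  len=1.0881
  (v0,v5,v1) [-++] → (-0.6224, 1.09444, 0.141264)–(-0.6224, 1.1484, 0)  len=0.1512
  (v0,v1,v7) [-++] → (-0.6224, 1.1484, 0)–(-0.6224, 1.09444, -0.141264)  len=0.1512
  (v0,v7,v10) [-+-] → (-0.6224, 1.09444, -0.141264)–(-0.6224, 0.325063, -0.910637)  len=1.0881
  (v5,v11,v4) [+-+] → (-0.6224, 0.325063, 0.910637)–(-0.6224, -0.325063, 0.910637)  len=0.6501
  (v10,v7,v6) [-++] → (-0.6224, 0.325063, -0.910637)–(-0.6224, -0.325063, -0.910637)  len=0.6501
  (v3,v4,v2) [++-] → (-0.6224, -1.09444, 0.141264)–(-0.6224, -1.1484, 0)  len=0.1512
  (v3,v2,v6) [+-+] → (-0.6224, -1.1484, 0)–(-0.6224, -1.09444, -0.141264)  len=0.1512
  (v2,v4,v11) [-+-] → (-0.6224, -1.09444, 0.141264)–(-0.6224, -0.325063, 0.910637)  len=1.0881
  (v6,v2,v10) [+--] → (-0.6224, -1.09444, -0.141264)–(-0.6224, -0.325063, -0.910637)  len=1.0881

Chained into 1 loop(s):
  loop 1: 10 segments, perimeter = 6.2574
Total perimeter = 6.257

loops=1 perimeter=6.257


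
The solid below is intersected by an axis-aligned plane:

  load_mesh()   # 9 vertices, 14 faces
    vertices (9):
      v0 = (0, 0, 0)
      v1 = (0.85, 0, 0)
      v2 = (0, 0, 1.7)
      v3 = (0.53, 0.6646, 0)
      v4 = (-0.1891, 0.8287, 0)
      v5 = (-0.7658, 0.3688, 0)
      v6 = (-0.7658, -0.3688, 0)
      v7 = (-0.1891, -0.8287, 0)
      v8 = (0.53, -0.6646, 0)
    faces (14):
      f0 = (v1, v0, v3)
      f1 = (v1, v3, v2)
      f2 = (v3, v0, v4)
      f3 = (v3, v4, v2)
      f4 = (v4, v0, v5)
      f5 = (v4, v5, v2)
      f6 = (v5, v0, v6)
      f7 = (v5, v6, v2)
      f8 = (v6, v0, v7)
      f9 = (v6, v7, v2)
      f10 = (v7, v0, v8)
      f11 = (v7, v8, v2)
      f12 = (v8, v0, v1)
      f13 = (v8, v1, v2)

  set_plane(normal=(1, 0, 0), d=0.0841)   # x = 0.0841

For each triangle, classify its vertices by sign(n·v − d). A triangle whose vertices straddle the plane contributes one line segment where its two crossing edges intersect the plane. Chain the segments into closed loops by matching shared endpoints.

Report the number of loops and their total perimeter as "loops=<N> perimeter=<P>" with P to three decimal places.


loops=1 perimeter=4.977

Straddling triangles (8 of 14):
  (v1,v0,v3) [+-+] → (0.0841, 0, 0)–(0.0841, 0.105458, 0)  len=0.1055
  (v1,v3,v2) [++-] → (0.0841, 0.105458, 1.43025)–(0.0841, 0, 1.5318)  len=0.1464
  (v3,v0,v4) [+--] → (0.0841, 0.105458, 0)–(0.0841, 0.766355, 0)  len=0.6609
  (v3,v4,v2) [+--] → (0.0841, 0.766355, 0)–(0.0841, 0.105458, 1.43025)  len=1.5756
  (v7,v0,v8) [--+] → (0.0841, -0.105458, 0)–(0.0841, -0.766355, 0)  len=0.6609
  (v7,v8,v2) [-+-] → (0.0841, -0.766355, 0)–(0.0841, -0.105458, 1.43025)  len=1.5756
  (v8,v0,v1) [+-+] → (0.0841, -0.105458, 0)–(0.0841, 0, 0)  len=0.1055
  (v8,v1,v2) [++-] → (0.0841, 0, 1.5318)–(0.0841, -0.105458, 1.43025)  len=0.1464

Chained into 1 loop(s):
  loop 1: 8 segments, perimeter = 4.9766
Total perimeter = 4.977


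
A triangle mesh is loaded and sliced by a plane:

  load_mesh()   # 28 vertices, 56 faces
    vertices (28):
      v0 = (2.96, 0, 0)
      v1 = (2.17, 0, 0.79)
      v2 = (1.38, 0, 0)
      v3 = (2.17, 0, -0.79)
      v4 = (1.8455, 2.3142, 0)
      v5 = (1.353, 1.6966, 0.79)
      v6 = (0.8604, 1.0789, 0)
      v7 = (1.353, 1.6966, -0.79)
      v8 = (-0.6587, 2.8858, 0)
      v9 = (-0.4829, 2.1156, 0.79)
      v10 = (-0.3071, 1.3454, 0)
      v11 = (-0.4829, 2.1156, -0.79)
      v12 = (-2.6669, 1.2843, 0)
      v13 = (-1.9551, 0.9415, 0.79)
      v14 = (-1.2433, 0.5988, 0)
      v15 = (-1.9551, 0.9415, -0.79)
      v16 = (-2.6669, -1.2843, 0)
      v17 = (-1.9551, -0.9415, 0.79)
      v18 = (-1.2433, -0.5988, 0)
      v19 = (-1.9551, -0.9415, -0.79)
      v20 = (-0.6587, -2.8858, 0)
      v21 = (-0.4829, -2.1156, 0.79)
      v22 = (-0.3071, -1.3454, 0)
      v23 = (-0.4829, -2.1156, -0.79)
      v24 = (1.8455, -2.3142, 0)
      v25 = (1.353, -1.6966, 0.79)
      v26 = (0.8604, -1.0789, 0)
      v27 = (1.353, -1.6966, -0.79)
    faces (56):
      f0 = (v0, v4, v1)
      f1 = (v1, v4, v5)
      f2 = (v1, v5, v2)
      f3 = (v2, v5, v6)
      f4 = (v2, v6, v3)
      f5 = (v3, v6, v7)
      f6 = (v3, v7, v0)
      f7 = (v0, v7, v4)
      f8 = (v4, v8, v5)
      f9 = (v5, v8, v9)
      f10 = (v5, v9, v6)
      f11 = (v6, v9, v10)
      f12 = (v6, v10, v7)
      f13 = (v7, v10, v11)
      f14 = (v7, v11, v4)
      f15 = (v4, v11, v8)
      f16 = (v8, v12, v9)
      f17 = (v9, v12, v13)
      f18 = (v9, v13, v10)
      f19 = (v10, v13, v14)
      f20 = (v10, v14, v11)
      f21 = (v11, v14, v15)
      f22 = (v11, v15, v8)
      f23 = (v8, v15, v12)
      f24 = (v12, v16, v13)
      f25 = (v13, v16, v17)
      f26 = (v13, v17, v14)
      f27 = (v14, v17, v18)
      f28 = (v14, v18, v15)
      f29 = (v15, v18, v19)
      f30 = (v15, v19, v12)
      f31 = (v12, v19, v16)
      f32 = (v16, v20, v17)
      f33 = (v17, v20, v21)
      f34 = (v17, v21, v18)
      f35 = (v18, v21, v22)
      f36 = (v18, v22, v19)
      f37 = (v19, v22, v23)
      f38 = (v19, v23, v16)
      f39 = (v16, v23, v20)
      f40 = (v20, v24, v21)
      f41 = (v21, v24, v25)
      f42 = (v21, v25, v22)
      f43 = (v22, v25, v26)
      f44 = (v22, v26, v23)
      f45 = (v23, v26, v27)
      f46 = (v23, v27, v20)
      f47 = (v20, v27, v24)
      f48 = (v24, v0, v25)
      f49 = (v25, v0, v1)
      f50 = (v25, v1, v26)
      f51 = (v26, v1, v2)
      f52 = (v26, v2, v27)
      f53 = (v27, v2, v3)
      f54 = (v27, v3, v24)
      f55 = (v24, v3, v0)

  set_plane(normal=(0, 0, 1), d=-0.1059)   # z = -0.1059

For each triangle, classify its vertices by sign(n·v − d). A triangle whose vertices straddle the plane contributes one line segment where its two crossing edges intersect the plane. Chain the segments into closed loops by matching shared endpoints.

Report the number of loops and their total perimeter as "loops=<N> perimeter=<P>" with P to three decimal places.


loops=2 perimeter=26.363

Straddling triangles (28 of 56):
  (v2,v6,v3) [++-] → (1.03595, 0.934273, -0.1059)–(1.4859, 0, -0.1059)  len=1.0370
  (v3,v6,v7) [-+-] → (1.03595, 0.934273, -0.1059)–(0.926433, 1.1617, -0.1059)  len=0.2524
  (v3,v7,v0) [--+] → (2.74458, 0.22743, -0.1059)–(2.8541, 0, -0.1059)  len=0.2524
  (v0,v7,v4) [+-+] → (2.74458, 0.22743, -0.1059)–(1.77948, 2.23141, -0.1059)  len=2.2243
  (v6,v10,v7) [++-] → (-0.0845625, 1.39248, -0.1059)–(0.926433, 1.1617, -0.1059)  len=1.0370
  (v7,v10,v11) [-+-] → (-0.0845625, 1.39248, -0.1059)–(-0.330666, 1.44865, -0.1059)  len=0.2524
  (v7,v11,v4) [--+] → (1.53338, 2.28758, -0.1059)–(1.77948, 2.23141, -0.1059)  len=0.2524
  (v4,v11,v8) [+-+] → (1.53338, 2.28758, -0.1059)–(-0.635134, 2.78255, -0.1059)  len=2.2243
  (v10,v14,v11) [++-] → (-1.14137, 0.802128, -0.1059)–(-0.330666, 1.44865, -0.1059)  len=1.0369
  (v11,v14,v15) [-+-] → (-1.14137, 0.802128, -0.1059)–(-1.33872, 0.644739, -0.1059)  len=0.2524
  (v11,v15,v8) [--+] → (-0.832483, 2.62517, -0.1059)–(-0.635134, 2.78255, -0.1059)  len=0.2524
  (v8,v15,v12) [+-+] → (-0.832483, 2.62517, -0.1059)–(-2.57148, 1.23835, -0.1059)  len=2.2243
  (v14,v18,v15) [++-] → (-1.33872, -0.392322, -0.1059)–(-1.33872, 0.644739, -0.1059)  len=1.0371
  (v15,v18,v19) [-+-] → (-1.33872, -0.392322, -0.1059)–(-1.33872, -0.644739, -0.1059)  len=0.2524
  (v15,v19,v12) [--+] → (-2.57148, 0.98593, -0.1059)–(-2.57148, 1.23835, -0.1059)  len=0.2524
  (v12,v19,v16) [+-+] → (-2.57148, 0.98593, -0.1059)–(-2.57148, -1.23835, -0.1059)  len=2.2243
  (v18,v22,v19) [++-] → (-0.528015, -1.29126, -0.1059)–(-1.33872, -0.644739, -0.1059)  len=1.0369
  (v19,v22,v23) [-+-] → (-0.528015, -1.29126, -0.1059)–(-0.330666, -1.44865, -0.1059)  len=0.2524
  (v19,v23,v16) [--+] → (-2.37413, -1.39574, -0.1059)–(-2.57148, -1.23835, -0.1059)  len=0.2524
  (v16,v23,v20) [+-+] → (-2.37413, -1.39574, -0.1059)–(-0.635134, -2.78255, -0.1059)  len=2.2243
  (v22,v26,v23) [++-] → (0.68033, -1.21787, -0.1059)–(-0.330666, -1.44865, -0.1059)  len=1.0370
  (v23,v26,v27) [-+-] → (0.68033, -1.21787, -0.1059)–(0.926433, -1.1617, -0.1059)  len=0.2524
  (v23,v27,v20) [--+] → (-0.38903, -2.72639, -0.1059)–(-0.635134, -2.78255, -0.1059)  len=0.2524
  (v20,v27,v24) [+-+] → (-0.38903, -2.72639, -0.1059)–(1.77948, -2.23141, -0.1059)  len=2.2243
  (v26,v2,v27) [++-] → (1.37638, -0.22743, -0.1059)–(0.926433, -1.1617, -0.1059)  len=1.0370
  (v27,v2,v3) [-+-] → (1.37638, -0.22743, -0.1059)–(1.4859, 0, -0.1059)  len=0.2524
  (v27,v3,v24) [--+] → (1.889, -2.00398, -0.1059)–(1.77948, -2.23141, -0.1059)  len=0.2524
  (v24,v3,v0) [+-+] → (1.889, -2.00398, -0.1059)–(2.8541, 0, -0.1059)  len=2.2243

Chained into 2 loop(s):
  loop 1: 14 segments, perimeter = 9.0259
  loop 2: 14 segments, perimeter = 17.3369
Total perimeter = 26.363


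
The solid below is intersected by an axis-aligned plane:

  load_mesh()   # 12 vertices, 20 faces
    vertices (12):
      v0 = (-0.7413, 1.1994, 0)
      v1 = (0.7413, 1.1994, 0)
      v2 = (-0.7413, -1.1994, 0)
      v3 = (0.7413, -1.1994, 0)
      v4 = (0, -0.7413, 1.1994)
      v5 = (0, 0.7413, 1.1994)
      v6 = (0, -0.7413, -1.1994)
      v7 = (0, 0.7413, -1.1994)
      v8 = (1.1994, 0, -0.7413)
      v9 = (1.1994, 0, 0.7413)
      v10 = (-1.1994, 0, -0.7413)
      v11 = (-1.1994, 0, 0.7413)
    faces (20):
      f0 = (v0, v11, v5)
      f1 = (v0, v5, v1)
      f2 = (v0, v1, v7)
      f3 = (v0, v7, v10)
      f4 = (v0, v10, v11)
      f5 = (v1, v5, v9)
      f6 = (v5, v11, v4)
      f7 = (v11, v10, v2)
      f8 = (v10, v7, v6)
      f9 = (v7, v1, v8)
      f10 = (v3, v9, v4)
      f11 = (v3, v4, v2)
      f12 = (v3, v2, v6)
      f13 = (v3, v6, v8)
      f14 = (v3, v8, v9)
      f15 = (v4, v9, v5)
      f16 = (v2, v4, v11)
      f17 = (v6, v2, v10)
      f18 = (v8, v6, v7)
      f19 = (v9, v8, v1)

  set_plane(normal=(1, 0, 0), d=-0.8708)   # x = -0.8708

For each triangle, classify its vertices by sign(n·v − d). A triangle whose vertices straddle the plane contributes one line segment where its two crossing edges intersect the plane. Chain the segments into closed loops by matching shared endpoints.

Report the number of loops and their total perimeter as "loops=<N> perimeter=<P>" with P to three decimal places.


loops=1 perimeter=5.369

Straddling triangles (8 of 20):
  (v0,v11,v5) [+-+] → (-0.8708, 0.860342, 0.209558)–(-0.8708, 0.203094, 0.866806)  len=0.9295
  (v0,v7,v10) [++-] → (-0.8708, 0.203094, -0.866806)–(-0.8708, 0.860342, -0.209558)  len=0.9295
  (v0,v10,v11) [+--] → (-0.8708, 0.860342, -0.209558)–(-0.8708, 0.860342, 0.209558)  len=0.4191
  (v5,v11,v4) [+-+] → (-0.8708, 0.203094, 0.866806)–(-0.8708, -0.203094, 0.866806)  len=0.4062
  (v11,v10,v2) [--+] → (-0.8708, -0.860342, -0.209558)–(-0.8708, -0.860342, 0.209558)  len=0.4191
  (v10,v7,v6) [-++] → (-0.8708, 0.203094, -0.866806)–(-0.8708, -0.203094, -0.866806)  len=0.4062
  (v2,v4,v11) [++-] → (-0.8708, -0.203094, 0.866806)–(-0.8708, -0.860342, 0.209558)  len=0.9295
  (v6,v2,v10) [++-] → (-0.8708, -0.860342, -0.209558)–(-0.8708, -0.203094, -0.866806)  len=0.9295

Chained into 1 loop(s):
  loop 1: 8 segments, perimeter = 5.3686
Total perimeter = 5.369


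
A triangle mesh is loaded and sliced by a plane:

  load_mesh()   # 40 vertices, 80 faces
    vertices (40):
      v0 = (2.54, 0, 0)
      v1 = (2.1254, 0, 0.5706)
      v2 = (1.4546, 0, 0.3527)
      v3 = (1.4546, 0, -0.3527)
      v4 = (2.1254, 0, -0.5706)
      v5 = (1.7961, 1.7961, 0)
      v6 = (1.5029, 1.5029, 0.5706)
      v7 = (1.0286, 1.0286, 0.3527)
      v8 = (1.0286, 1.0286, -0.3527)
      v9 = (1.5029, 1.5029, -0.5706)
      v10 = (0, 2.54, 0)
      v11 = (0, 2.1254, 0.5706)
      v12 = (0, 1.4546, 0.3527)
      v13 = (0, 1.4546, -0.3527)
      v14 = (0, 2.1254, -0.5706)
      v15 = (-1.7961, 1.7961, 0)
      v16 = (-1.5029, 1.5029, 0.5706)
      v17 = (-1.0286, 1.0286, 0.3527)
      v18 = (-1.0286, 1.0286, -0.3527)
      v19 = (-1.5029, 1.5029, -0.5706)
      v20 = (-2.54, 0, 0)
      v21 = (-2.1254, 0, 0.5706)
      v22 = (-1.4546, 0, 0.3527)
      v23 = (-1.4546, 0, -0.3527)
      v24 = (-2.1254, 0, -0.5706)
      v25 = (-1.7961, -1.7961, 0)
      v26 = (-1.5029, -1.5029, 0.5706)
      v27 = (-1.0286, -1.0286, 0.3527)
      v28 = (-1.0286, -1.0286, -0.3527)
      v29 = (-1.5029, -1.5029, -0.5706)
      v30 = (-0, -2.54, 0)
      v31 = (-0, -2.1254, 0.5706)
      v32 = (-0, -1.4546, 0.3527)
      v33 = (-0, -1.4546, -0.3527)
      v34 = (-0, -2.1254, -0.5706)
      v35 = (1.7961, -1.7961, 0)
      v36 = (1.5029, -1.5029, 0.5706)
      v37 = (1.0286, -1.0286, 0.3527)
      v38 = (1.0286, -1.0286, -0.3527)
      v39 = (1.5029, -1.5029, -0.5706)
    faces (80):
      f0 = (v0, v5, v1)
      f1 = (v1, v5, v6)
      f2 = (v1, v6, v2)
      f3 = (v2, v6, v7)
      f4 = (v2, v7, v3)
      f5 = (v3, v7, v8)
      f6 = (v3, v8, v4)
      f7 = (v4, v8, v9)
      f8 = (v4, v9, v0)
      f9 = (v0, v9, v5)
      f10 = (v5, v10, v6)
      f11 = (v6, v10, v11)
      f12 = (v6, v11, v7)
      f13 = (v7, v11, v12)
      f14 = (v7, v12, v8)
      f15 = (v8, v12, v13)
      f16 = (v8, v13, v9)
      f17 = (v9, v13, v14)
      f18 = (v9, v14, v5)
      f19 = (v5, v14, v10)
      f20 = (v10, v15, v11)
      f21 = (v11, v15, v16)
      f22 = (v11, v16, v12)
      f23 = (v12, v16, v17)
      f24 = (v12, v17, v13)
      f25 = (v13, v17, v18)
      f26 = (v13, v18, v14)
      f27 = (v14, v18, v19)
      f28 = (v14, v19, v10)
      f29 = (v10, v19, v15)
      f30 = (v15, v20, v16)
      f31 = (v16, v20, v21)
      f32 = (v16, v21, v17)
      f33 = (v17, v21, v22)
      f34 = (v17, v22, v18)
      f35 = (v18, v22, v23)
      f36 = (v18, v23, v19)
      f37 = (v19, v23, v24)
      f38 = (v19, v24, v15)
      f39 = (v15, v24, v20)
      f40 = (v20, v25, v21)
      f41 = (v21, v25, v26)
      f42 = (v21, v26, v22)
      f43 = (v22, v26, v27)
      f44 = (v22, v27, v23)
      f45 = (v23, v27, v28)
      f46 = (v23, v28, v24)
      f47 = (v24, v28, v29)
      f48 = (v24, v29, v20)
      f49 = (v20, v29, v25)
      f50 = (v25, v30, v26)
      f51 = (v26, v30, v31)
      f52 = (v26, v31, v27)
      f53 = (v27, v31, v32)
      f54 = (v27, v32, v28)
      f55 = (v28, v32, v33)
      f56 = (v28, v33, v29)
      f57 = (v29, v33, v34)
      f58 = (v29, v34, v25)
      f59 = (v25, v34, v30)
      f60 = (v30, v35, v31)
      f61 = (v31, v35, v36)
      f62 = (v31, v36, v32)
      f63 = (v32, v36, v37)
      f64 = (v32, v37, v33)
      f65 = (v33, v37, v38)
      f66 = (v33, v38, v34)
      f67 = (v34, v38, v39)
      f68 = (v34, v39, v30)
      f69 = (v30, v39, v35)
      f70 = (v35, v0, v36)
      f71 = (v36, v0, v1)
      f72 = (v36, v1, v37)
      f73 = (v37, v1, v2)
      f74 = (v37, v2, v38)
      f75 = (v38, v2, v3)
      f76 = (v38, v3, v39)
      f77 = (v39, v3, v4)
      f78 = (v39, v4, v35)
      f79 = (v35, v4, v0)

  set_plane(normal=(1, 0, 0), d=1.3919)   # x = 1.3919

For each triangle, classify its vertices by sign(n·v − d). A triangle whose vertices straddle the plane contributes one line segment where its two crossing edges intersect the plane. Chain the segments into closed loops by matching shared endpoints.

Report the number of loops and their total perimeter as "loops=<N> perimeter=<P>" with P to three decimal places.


Straddling triangles (24 of 80):
  (v2,v6,v7) [++-] → (1.3919, 1.3919, 0.519605)–(1.3919, 0.151393, 0.3527)  len=1.2517
  (v2,v7,v3) [+-+] → (1.3919, 0.151393, 0.3527)–(1.3919, 0.151393, -0.248877)  len=0.6016
  (v3,v7,v8) [+--] → (1.3919, 0.151393, -0.248877)–(1.3919, 0.151393, -0.3527)  len=0.1038
  (v3,v8,v4) [+-+] → (1.3919, 0.151393, -0.3527)–(1.3919, 0.68789, -0.424876)  len=0.5413
  (v4,v8,v9) [+-+] → (1.3919, 0.68789, -0.424876)–(1.3919, 1.3919, -0.519605)  len=0.7104
  (v5,v10,v6) [+-+] → (1.3919, 1.96351, 0)–(1.3919, 1.5795, 0.528457)  len=0.6532
  (v6,v10,v11) [+--] → (1.3919, 1.5795, 0.528457)–(1.3919, 1.54888, 0.5706)  len=0.0521
  (v6,v11,v7) [+--] → (1.3919, 1.54888, 0.5706)–(1.3919, 1.3919, 0.519605)  len=0.1651
  (v8,v13,v9) [--+] → (1.3919, 1.49933, -0.554507)–(1.3919, 1.3919, -0.519605)  len=0.1130
  (v9,v13,v14) [+--] → (1.3919, 1.49933, -0.554507)–(1.3919, 1.54888, -0.5706)  len=0.0521
  (v9,v14,v5) [+-+] → (1.3919, 1.54888, -0.5706)–(1.3919, 1.87021, -0.12841)  len=0.5466
  (v5,v14,v10) [+--] → (1.3919, 1.87021, -0.12841)–(1.3919, 1.96351, 0)  len=0.1587
  (v30,v35,v31) [-+-] → (1.3919, -1.96351, 0)–(1.3919, -1.87021, 0.12841)  len=0.1587
  (v31,v35,v36) [-++] → (1.3919, -1.87021, 0.12841)–(1.3919, -1.54888, 0.5706)  len=0.5466
  (v31,v36,v32) [-+-] → (1.3919, -1.54888, 0.5706)–(1.3919, -1.49933, 0.554507)  len=0.0521
  (v32,v36,v37) [-+-] → (1.3919, -1.49933, 0.554507)–(1.3919, -1.3919, 0.519605)  len=0.1130
  (v34,v38,v39) [--+] → (1.3919, -1.3919, -0.519605)–(1.3919, -1.54888, -0.5706)  len=0.1651
  (v34,v39,v30) [-+-] → (1.3919, -1.54888, -0.5706)–(1.3919, -1.5795, -0.528457)  len=0.0521
  (v30,v39,v35) [-++] → (1.3919, -1.5795, -0.528457)–(1.3919, -1.96351, 0)  len=0.6532
  (v36,v1,v37) [++-] → (1.3919, -0.68789, 0.424876)–(1.3919, -1.3919, 0.519605)  len=0.7104
  (v37,v1,v2) [-++] → (1.3919, -0.68789, 0.424876)–(1.3919, -0.151393, 0.3527)  len=0.5413
  (v37,v2,v38) [-+-] → (1.3919, -0.151393, 0.3527)–(1.3919, -0.151393, 0.248877)  len=0.1038
  (v38,v2,v3) [-++] → (1.3919, -0.151393, 0.248877)–(1.3919, -0.151393, -0.3527)  len=0.6016
  (v38,v3,v39) [-++] → (1.3919, -0.151393, -0.3527)–(1.3919, -1.3919, -0.519605)  len=1.2517

Chained into 2 loop(s):
  loop 1: 12 segments, perimeter = 4.9496
  loop 2: 12 segments, perimeter = 4.9496
Total perimeter = 9.899

loops=2 perimeter=9.899


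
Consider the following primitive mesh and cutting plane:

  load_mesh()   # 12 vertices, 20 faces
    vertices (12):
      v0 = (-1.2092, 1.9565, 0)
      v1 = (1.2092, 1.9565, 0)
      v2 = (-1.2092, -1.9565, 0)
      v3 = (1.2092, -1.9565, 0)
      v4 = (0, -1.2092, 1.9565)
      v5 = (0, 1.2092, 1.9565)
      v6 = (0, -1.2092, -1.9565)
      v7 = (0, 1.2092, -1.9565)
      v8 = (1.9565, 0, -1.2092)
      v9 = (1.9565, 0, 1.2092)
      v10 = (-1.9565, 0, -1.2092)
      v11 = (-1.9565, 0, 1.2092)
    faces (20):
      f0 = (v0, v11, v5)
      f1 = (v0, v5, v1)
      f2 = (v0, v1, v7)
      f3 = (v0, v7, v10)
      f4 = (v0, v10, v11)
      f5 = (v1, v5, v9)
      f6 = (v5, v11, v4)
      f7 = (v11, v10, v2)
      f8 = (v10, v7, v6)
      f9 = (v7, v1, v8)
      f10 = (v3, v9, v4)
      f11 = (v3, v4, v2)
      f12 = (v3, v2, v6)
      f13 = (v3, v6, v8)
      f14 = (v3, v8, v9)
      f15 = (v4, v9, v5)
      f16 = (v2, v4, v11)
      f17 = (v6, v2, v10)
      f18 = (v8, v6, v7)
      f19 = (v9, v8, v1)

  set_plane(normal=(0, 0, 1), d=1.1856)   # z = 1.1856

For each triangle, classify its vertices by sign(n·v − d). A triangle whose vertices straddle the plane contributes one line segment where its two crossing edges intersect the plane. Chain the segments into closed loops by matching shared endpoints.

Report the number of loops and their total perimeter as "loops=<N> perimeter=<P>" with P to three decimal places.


loops=1 perimeter=10.359

Straddling triangles (10 of 20):
  (v0,v11,v5) [-++] → (-1.94191, 0.0381851, 1.1856)–(-0.476449, 1.50365, 1.1856)  len=2.0725
  (v0,v5,v1) [-+-] → (-0.476449, 1.50365, 1.1856)–(0.476449, 1.50365, 1.1856)  len=0.9529
  (v0,v10,v11) [--+] → (-1.9565, 0, 1.1856)–(-1.94191, 0.0381851, 1.1856)  len=0.0409
  (v1,v5,v9) [-++] → (0.476449, 1.50365, 1.1856)–(1.94191, 0.0381851, 1.1856)  len=2.0725
  (v11,v10,v2) [+--] → (-1.9565, 0, 1.1856)–(-1.94191, -0.0381851, 1.1856)  len=0.0409
  (v3,v9,v4) [-++] → (1.94191, -0.0381851, 1.1856)–(0.476449, -1.50365, 1.1856)  len=2.0725
  (v3,v4,v2) [-+-] → (0.476449, -1.50365, 1.1856)–(-0.476449, -1.50365, 1.1856)  len=0.9529
  (v3,v8,v9) [--+] → (1.9565, 0, 1.1856)–(1.94191, -0.0381851, 1.1856)  len=0.0409
  (v2,v4,v11) [-++] → (-0.476449, -1.50365, 1.1856)–(-1.94191, -0.0381851, 1.1856)  len=2.0725
  (v9,v8,v1) [+--] → (1.9565, 0, 1.1856)–(1.94191, 0.0381851, 1.1856)  len=0.0409

Chained into 1 loop(s):
  loop 1: 10 segments, perimeter = 10.3592
Total perimeter = 10.359


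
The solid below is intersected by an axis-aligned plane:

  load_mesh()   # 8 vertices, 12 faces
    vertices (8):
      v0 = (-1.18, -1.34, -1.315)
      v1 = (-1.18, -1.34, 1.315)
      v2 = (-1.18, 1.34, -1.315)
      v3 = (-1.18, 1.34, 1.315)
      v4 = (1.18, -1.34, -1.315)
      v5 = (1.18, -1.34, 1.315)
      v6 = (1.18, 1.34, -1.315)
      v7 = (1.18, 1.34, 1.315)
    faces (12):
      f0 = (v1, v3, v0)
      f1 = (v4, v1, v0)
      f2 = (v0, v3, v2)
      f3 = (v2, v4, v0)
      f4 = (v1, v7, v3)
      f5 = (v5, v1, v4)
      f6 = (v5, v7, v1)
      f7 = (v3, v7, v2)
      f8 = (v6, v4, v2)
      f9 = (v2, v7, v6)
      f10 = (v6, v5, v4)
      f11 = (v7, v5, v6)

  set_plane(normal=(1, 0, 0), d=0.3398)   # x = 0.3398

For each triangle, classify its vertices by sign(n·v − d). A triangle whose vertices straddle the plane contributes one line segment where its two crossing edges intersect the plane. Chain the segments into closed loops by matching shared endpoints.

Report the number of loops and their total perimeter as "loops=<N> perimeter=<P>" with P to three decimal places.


Straddling triangles (8 of 12):
  (v4,v1,v0) [+--] → (0.3398, -1.34, -0.378675)–(0.3398, -1.34, -1.315)  len=0.9363
  (v2,v4,v0) [-+-] → (0.3398, -0.385875, -1.315)–(0.3398, -1.34, -1.315)  len=0.9541
  (v1,v7,v3) [-+-] → (0.3398, 0.385875, 1.315)–(0.3398, 1.34, 1.315)  len=0.9541
  (v5,v1,v4) [+-+] → (0.3398, -1.34, 1.315)–(0.3398, -1.34, -0.378675)  len=1.6937
  (v5,v7,v1) [++-] → (0.3398, 0.385875, 1.315)–(0.3398, -1.34, 1.315)  len=1.7259
  (v3,v7,v2) [-+-] → (0.3398, 1.34, 1.315)–(0.3398, 1.34, 0.378675)  len=0.9363
  (v6,v4,v2) [++-] → (0.3398, -0.385875, -1.315)–(0.3398, 1.34, -1.315)  len=1.7259
  (v2,v7,v6) [-++] → (0.3398, 1.34, 0.378675)–(0.3398, 1.34, -1.315)  len=1.6937

Chained into 1 loop(s):
  loop 1: 8 segments, perimeter = 10.6200
Total perimeter = 10.620

loops=1 perimeter=10.620


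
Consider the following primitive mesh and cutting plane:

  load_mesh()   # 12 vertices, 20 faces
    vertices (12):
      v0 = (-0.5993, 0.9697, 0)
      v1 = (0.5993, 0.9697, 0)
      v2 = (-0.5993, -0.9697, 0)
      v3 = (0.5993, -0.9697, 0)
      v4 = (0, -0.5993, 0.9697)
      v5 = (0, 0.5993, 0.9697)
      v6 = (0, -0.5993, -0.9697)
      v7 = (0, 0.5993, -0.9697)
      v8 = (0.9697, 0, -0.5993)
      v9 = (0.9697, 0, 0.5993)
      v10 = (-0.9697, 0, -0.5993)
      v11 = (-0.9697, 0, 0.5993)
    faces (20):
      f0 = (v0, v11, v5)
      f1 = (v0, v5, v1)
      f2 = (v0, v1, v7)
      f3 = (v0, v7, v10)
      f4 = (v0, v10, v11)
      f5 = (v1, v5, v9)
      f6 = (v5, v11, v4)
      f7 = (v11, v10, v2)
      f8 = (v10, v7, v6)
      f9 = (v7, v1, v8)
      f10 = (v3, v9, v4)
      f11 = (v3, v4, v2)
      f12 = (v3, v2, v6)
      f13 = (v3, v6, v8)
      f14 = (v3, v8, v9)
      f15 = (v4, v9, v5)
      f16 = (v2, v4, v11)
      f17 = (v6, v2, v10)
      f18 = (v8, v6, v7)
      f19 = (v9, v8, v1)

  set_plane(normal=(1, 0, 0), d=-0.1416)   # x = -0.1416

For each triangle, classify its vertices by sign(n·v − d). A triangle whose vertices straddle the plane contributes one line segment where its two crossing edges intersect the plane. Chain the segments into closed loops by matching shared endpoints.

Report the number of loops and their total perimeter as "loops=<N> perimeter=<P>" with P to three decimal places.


loops=1 perimeter=6.208

Straddling triangles (10 of 20):
  (v0,v11,v5) [--+] → (-0.1416, 0.511787, 0.915613)–(-0.1416, 0.686817, 0.740583)  len=0.2475
  (v0,v5,v1) [-++] → (-0.1416, 0.686817, 0.740583)–(-0.1416, 0.9697, 0)  len=0.7928
  (v0,v1,v7) [-++] → (-0.1416, 0.9697, 0)–(-0.1416, 0.686817, -0.740583)  len=0.7928
  (v0,v7,v10) [-+-] → (-0.1416, 0.686817, -0.740583)–(-0.1416, 0.511787, -0.915613)  len=0.2475
  (v5,v11,v4) [+-+] → (-0.1416, 0.511787, 0.915613)–(-0.1416, -0.511787, 0.915613)  len=1.0236
  (v10,v7,v6) [-++] → (-0.1416, 0.511787, -0.915613)–(-0.1416, -0.511787, -0.915613)  len=1.0236
  (v3,v4,v2) [++-] → (-0.1416, -0.686817, 0.740583)–(-0.1416, -0.9697, 0)  len=0.7928
  (v3,v2,v6) [+-+] → (-0.1416, -0.9697, 0)–(-0.1416, -0.686817, -0.740583)  len=0.7928
  (v2,v4,v11) [-+-] → (-0.1416, -0.686817, 0.740583)–(-0.1416, -0.511787, 0.915613)  len=0.2475
  (v6,v2,v10) [+--] → (-0.1416, -0.686817, -0.740583)–(-0.1416, -0.511787, -0.915613)  len=0.2475

Chained into 1 loop(s):
  loop 1: 10 segments, perimeter = 6.2084
Total perimeter = 6.208


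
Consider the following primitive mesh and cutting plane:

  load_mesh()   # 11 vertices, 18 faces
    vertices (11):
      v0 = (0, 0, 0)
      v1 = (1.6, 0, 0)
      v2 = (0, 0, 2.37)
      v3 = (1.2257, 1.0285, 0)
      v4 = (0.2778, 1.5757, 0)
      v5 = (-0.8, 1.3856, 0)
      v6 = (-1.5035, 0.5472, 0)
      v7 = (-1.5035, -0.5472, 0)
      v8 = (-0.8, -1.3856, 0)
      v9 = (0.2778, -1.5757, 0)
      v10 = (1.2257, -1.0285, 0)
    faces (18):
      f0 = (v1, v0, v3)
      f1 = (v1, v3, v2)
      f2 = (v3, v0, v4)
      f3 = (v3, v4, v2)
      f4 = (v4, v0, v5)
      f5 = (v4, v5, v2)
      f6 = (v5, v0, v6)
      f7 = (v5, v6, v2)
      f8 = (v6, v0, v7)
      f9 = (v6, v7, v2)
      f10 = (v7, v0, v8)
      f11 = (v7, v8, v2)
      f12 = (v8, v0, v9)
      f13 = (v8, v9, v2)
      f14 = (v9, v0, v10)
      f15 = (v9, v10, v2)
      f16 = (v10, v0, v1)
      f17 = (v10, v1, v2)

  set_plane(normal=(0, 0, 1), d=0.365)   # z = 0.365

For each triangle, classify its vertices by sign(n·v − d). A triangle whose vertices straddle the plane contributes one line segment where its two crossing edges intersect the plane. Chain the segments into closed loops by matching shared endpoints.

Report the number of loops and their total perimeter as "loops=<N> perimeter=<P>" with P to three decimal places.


loops=1 perimeter=8.333

Straddling triangles (9 of 18):
  (v1,v3,v2) [--+] → (1.03693, 0.870102, 0.365)–(1.35359, 0, 0.365)  len=0.9259
  (v3,v4,v2) [--+] → (0.235016, 1.33303, 0.365)–(1.03693, 0.870102, 0.365)  len=0.9259
  (v4,v5,v2) [--+] → (-0.676793, 1.17221, 0.365)–(0.235016, 1.33303, 0.365)  len=0.9259
  (v5,v6,v2) [--+] → (-1.27195, 0.462927, 0.365)–(-0.676793, 1.17221, 0.365)  len=0.9259
  (v6,v7,v2) [--+] → (-1.27195, -0.462927, 0.365)–(-1.27195, 0.462927, 0.365)  len=0.9259
  (v7,v8,v2) [--+] → (-0.676793, -1.17221, 0.365)–(-1.27195, -0.462927, 0.365)  len=0.9259
  (v8,v9,v2) [--+] → (0.235016, -1.33303, 0.365)–(-0.676793, -1.17221, 0.365)  len=0.9259
  (v9,v10,v2) [--+] → (1.03693, -0.870102, 0.365)–(0.235016, -1.33303, 0.365)  len=0.9259
  (v10,v1,v2) [--+] → (1.35359, 0, 0.365)–(1.03693, -0.870102, 0.365)  len=0.9259

Chained into 1 loop(s):
  loop 1: 9 segments, perimeter = 8.3332
Total perimeter = 8.333


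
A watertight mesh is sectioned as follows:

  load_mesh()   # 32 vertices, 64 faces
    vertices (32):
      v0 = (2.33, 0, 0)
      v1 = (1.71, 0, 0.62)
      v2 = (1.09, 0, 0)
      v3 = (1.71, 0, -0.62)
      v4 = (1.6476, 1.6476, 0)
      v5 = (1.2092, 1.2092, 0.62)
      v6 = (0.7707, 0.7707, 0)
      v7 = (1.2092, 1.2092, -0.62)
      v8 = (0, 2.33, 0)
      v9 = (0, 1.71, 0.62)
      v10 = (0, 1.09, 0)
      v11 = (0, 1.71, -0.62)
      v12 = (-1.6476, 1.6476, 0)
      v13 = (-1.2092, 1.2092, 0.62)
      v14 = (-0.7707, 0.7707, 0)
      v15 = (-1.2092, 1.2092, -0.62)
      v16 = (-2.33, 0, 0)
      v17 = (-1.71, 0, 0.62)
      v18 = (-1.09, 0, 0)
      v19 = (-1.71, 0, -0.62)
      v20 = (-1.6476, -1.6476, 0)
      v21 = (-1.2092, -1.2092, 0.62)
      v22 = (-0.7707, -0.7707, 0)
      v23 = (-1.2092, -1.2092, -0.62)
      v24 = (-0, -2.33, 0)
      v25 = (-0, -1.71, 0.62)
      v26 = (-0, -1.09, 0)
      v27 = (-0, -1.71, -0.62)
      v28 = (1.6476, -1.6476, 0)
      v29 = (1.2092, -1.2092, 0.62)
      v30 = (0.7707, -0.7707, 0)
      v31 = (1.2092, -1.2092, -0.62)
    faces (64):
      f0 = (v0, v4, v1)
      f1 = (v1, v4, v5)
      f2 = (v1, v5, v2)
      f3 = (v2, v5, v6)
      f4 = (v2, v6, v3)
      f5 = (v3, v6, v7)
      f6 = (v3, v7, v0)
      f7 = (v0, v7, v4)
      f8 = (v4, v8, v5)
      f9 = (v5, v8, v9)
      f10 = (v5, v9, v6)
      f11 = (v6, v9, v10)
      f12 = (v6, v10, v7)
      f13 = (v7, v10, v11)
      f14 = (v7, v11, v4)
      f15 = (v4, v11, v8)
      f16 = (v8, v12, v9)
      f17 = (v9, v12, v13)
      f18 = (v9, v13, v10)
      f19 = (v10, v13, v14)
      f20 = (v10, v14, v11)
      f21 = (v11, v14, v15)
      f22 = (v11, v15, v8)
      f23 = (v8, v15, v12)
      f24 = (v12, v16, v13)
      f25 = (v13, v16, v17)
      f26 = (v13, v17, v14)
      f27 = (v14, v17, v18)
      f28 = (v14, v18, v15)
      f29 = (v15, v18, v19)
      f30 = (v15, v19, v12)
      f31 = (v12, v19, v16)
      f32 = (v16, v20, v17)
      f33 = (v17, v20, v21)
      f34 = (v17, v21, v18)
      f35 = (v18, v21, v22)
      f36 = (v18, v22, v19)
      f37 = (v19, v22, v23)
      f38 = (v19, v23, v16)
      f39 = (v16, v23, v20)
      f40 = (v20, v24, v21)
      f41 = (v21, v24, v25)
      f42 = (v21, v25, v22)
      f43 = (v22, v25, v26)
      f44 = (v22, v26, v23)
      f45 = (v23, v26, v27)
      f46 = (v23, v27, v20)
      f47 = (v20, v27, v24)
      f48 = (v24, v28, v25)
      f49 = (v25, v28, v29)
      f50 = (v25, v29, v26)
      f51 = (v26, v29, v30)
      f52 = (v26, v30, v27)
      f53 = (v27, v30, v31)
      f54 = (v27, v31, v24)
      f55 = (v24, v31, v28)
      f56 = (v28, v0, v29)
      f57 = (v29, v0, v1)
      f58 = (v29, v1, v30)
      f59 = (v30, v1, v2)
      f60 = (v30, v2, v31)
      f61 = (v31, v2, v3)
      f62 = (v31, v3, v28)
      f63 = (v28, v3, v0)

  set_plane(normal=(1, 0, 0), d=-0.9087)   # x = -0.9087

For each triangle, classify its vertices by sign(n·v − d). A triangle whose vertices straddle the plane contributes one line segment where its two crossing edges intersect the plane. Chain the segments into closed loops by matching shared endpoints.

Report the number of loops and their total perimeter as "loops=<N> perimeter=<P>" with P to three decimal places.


loops=2 perimeter=7.951

Straddling triangles (20 of 64):
  (v8,v12,v9) [+-+] → (-0.9087, 1.95364, 0)–(-0.9087, 1.67558, 0.278052)  len=0.3932
  (v9,v12,v13) [+--] → (-0.9087, 1.67558, 0.278052)–(-0.9087, 1.33365, 0.62)  len=0.4836
  (v9,v13,v10) [+-+] → (-0.9087, 1.33365, 0.62)–(-0.9087, 1.17958, 0.465923)  len=0.2179
  (v10,v13,v14) [+-+] → (-0.9087, 1.17958, 0.465923)–(-0.9087, 0.9087, 0.19512)  len=0.3830
  (v11,v14,v15) [++-] → (-0.9087, 0.9087, -0.19512)–(-0.9087, 1.33365, -0.62)  len=0.6009
  (v11,v15,v8) [+-+] → (-0.9087, 1.33365, -0.62)–(-0.9087, 1.48773, -0.465923)  len=0.2179
  (v8,v15,v12) [+--] → (-0.9087, 1.48773, -0.465923)–(-0.9087, 1.95364, 0)  len=0.6589
  (v13,v17,v14) [--+] → (-0.9087, 0.65747, 0.0910891)–(-0.9087, 0.9087, 0.19512)  len=0.2719
  (v14,v17,v18) [+--] → (-0.9087, 0.65747, 0.0910891)–(-0.9087, 0.437607, 0)  len=0.2380
  (v14,v18,v15) [+--] → (-0.9087, 0.437607, 0)–(-0.9087, 0.9087, -0.19512)  len=0.5099
  (v18,v21,v22) [--+] → (-0.9087, -0.9087, 0.19512)–(-0.9087, -0.437607, 0)  len=0.5099
  (v18,v22,v19) [-+-] → (-0.9087, -0.437607, 0)–(-0.9087, -0.65747, -0.0910891)  len=0.2380
  (v19,v22,v23) [-+-] → (-0.9087, -0.65747, -0.0910891)–(-0.9087, -0.9087, -0.19512)  len=0.2719
  (v20,v24,v21) [-+-] → (-0.9087, -1.95364, 0)–(-0.9087, -1.48773, 0.465923)  len=0.6589
  (v21,v24,v25) [-++] → (-0.9087, -1.48773, 0.465923)–(-0.9087, -1.33365, 0.62)  len=0.2179
  (v21,v25,v22) [-++] → (-0.9087, -1.33365, 0.62)–(-0.9087, -0.9087, 0.19512)  len=0.6009
  (v22,v26,v23) [++-] → (-0.9087, -1.17958, -0.465923)–(-0.9087, -0.9087, -0.19512)  len=0.3830
  (v23,v26,v27) [-++] → (-0.9087, -1.17958, -0.465923)–(-0.9087, -1.33365, -0.62)  len=0.2179
  (v23,v27,v20) [-+-] → (-0.9087, -1.33365, -0.62)–(-0.9087, -1.67558, -0.278052)  len=0.4836
  (v20,v27,v24) [-++] → (-0.9087, -1.67558, -0.278052)–(-0.9087, -1.95364, 0)  len=0.3932

Chained into 2 loop(s):
  loop 1: 10 segments, perimeter = 3.9753
  loop 2: 10 segments, perimeter = 3.9753
Total perimeter = 7.951


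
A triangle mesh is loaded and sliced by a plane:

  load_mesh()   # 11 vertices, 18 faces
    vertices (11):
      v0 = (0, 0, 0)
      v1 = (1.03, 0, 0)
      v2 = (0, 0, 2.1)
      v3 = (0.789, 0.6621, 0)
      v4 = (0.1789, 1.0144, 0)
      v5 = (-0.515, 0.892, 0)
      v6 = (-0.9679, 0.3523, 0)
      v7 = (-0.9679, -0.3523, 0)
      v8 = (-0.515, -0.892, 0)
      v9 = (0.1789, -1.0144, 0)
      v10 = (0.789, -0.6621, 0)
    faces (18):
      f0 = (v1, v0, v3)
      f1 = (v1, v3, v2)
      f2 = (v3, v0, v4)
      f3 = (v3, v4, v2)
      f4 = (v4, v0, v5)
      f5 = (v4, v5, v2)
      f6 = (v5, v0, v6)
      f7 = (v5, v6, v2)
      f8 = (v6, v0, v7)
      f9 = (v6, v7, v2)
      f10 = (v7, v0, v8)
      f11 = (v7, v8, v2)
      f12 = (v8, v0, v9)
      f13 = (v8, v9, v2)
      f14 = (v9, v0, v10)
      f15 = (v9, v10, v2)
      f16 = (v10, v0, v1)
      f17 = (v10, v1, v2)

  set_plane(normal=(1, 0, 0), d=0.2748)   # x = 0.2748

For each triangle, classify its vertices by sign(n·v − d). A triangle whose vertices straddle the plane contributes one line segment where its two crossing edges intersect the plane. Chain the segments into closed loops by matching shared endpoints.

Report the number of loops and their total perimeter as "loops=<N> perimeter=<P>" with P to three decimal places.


loops=1 perimeter=5.593

Straddling triangles (8 of 18):
  (v1,v0,v3) [+-+] → (0.2748, 0, 0)–(0.2748, 0.230602, 0)  len=0.2306
  (v1,v3,v2) [++-] → (0.2748, 0.230602, 1.36859)–(0.2748, 0, 1.53973)  len=0.2872
  (v3,v0,v4) [+--] → (0.2748, 0.230602, 0)–(0.2748, 0.959023, 0)  len=0.7284
  (v3,v4,v2) [+--] → (0.2748, 0.959023, 0)–(0.2748, 0.230602, 1.36859)  len=1.5504
  (v9,v0,v10) [--+] → (0.2748, -0.230602, 0)–(0.2748, -0.959023, 0)  len=0.7284
  (v9,v10,v2) [-+-] → (0.2748, -0.959023, 0)–(0.2748, -0.230602, 1.36859)  len=1.5504
  (v10,v0,v1) [+-+] → (0.2748, -0.230602, 0)–(0.2748, 0, 0)  len=0.2306
  (v10,v1,v2) [++-] → (0.2748, 0, 1.53973)–(0.2748, -0.230602, 1.36859)  len=0.2872

Chained into 1 loop(s):
  loop 1: 8 segments, perimeter = 5.5931
Total perimeter = 5.593
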